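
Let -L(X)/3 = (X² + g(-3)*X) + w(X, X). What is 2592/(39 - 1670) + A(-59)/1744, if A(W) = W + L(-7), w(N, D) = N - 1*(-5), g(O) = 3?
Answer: -4743895/2844464 ≈ -1.6678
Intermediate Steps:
w(N, D) = 5 + N (w(N, D) = N + 5 = 5 + N)
L(X) = -15 - 12*X - 3*X² (L(X) = -3*((X² + 3*X) + (5 + X)) = -3*(5 + X² + 4*X) = -15 - 12*X - 3*X²)
A(W) = -78 + W (A(W) = W + (-15 - 12*(-7) - 3*(-7)²) = W + (-15 + 84 - 3*49) = W + (-15 + 84 - 147) = W - 78 = -78 + W)
2592/(39 - 1670) + A(-59)/1744 = 2592/(39 - 1670) + (-78 - 59)/1744 = 2592/(-1631) - 137*1/1744 = 2592*(-1/1631) - 137/1744 = -2592/1631 - 137/1744 = -4743895/2844464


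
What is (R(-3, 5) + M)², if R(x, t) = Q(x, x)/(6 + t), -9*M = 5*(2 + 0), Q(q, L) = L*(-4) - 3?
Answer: 841/9801 ≈ 0.085808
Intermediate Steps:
Q(q, L) = -3 - 4*L (Q(q, L) = -4*L - 3 = -3 - 4*L)
M = -10/9 (M = -5*(2 + 0)/9 = -5*2/9 = -⅑*10 = -10/9 ≈ -1.1111)
R(x, t) = (-3 - 4*x)/(6 + t)
(R(-3, 5) + M)² = ((-3 - 4*(-3))/(6 + 5) - 10/9)² = ((-3 + 12)/11 - 10/9)² = ((1/11)*9 - 10/9)² = (9/11 - 10/9)² = (-29/99)² = 841/9801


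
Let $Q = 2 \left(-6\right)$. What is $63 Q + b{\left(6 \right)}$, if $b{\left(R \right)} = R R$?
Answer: $-720$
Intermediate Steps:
$Q = -12$
$b{\left(R \right)} = R^{2}$
$63 Q + b{\left(6 \right)} = 63 \left(-12\right) + 6^{2} = -756 + 36 = -720$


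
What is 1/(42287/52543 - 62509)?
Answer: -52543/3284368100 ≈ -1.5998e-5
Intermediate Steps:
1/(42287/52543 - 62509) = 1/(-3284368100/52543) = -52543/3284368100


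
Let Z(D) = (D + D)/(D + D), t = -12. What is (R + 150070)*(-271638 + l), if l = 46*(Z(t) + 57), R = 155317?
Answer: -82139941390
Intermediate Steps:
Z(D) = 1 (Z(D) = (2*D)/((2*D)) = (2*D)*(1/(2*D)) = 1)
l = 2668 (l = 46*(1 + 57) = 46*58 = 2668)
(R + 150070)*(-271638 + l) = (155317 + 150070)*(-271638 + 2668) = 305387*(-268970) = -82139941390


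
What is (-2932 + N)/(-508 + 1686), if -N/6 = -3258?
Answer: 268/19 ≈ 14.105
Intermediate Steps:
N = 19548 (N = -6*(-3258) = 19548)
(-2932 + N)/(-508 + 1686) = (-2932 + 19548)/(-508 + 1686) = 16616/1178 = 16616*(1/1178) = 268/19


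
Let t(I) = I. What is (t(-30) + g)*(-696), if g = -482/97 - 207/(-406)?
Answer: 16284876/679 ≈ 23984.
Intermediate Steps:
g = -175613/39382 (g = -482*1/97 - 207*(-1/406) = -482/97 + 207/406 = -175613/39382 ≈ -4.4592)
(t(-30) + g)*(-696) = (-30 - 175613/39382)*(-696) = -1357073/39382*(-696) = 16284876/679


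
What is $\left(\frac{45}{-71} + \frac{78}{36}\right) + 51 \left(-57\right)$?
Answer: $- \frac{1237729}{426} \approx -2905.5$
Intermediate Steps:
$\left(\frac{45}{-71} + \frac{78}{36}\right) + 51 \left(-57\right) = \left(45 \left(- \frac{1}{71}\right) + 78 \cdot \frac{1}{36}\right) - 2907 = \left(- \frac{45}{71} + \frac{13}{6}\right) - 2907 = \frac{653}{426} - 2907 = - \frac{1237729}{426}$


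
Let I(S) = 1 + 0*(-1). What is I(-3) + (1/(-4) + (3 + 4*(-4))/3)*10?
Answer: -269/6 ≈ -44.833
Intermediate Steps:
I(S) = 1 (I(S) = 1 + 0 = 1)
I(-3) + (1/(-4) + (3 + 4*(-4))/3)*10 = 1 + (1/(-4) + (3 + 4*(-4))/3)*10 = 1 + (1*(-¼) + (3 - 16)*(⅓))*10 = 1 + (-¼ - 13*⅓)*10 = 1 + (-¼ - 13/3)*10 = 1 - 55/12*10 = 1 - 275/6 = -269/6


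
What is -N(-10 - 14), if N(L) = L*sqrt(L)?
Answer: 48*I*sqrt(6) ≈ 117.58*I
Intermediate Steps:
N(L) = L**(3/2)
-N(-10 - 14) = -(-10 - 14)**(3/2) = -(-24)**(3/2) = -(-48)*I*sqrt(6) = 48*I*sqrt(6)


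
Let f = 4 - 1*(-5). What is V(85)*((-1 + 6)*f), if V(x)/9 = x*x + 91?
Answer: 2962980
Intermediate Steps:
V(x) = 819 + 9*x² (V(x) = 9*(x*x + 91) = 9*(x² + 91) = 9*(91 + x²) = 819 + 9*x²)
f = 9 (f = 4 + 5 = 9)
V(85)*((-1 + 6)*f) = (819 + 9*85²)*((-1 + 6)*9) = (819 + 9*7225)*(5*9) = (819 + 65025)*45 = 65844*45 = 2962980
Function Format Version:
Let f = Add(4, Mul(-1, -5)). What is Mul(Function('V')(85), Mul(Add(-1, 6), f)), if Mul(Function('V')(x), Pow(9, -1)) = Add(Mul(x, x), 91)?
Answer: 2962980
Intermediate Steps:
Function('V')(x) = Add(819, Mul(9, Pow(x, 2))) (Function('V')(x) = Mul(9, Add(Mul(x, x), 91)) = Mul(9, Add(Pow(x, 2), 91)) = Mul(9, Add(91, Pow(x, 2))) = Add(819, Mul(9, Pow(x, 2))))
f = 9 (f = Add(4, 5) = 9)
Mul(Function('V')(85), Mul(Add(-1, 6), f)) = Mul(Add(819, Mul(9, Pow(85, 2))), Mul(Add(-1, 6), 9)) = Mul(Add(819, Mul(9, 7225)), Mul(5, 9)) = Mul(Add(819, 65025), 45) = Mul(65844, 45) = 2962980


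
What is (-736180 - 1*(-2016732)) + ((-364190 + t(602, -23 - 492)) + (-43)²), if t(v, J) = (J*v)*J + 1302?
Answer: 160584963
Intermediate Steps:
t(v, J) = 1302 + v*J² (t(v, J) = v*J² + 1302 = 1302 + v*J²)
(-736180 - 1*(-2016732)) + ((-364190 + t(602, -23 - 492)) + (-43)²) = (-736180 - 1*(-2016732)) + ((-364190 + (1302 + 602*(-23 - 492)²)) + (-43)²) = (-736180 + 2016732) + ((-364190 + (1302 + 602*(-515)²)) + 1849) = 1280552 + ((-364190 + (1302 + 602*265225)) + 1849) = 1280552 + ((-364190 + (1302 + 159665450)) + 1849) = 1280552 + ((-364190 + 159666752) + 1849) = 1280552 + (159302562 + 1849) = 1280552 + 159304411 = 160584963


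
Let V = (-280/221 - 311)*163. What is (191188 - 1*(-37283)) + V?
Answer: 39243298/221 ≈ 1.7757e+5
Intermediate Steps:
V = -11248793/221 (V = (-280*1/221 - 311)*163 = (-280/221 - 311)*163 = -69011/221*163 = -11248793/221 ≈ -50900.)
(191188 - 1*(-37283)) + V = (191188 - 1*(-37283)) - 11248793/221 = (191188 + 37283) - 11248793/221 = 228471 - 11248793/221 = 39243298/221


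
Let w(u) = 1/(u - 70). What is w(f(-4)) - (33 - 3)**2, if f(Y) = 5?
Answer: -58501/65 ≈ -900.02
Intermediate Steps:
w(u) = 1/(-70 + u)
w(f(-4)) - (33 - 3)**2 = 1/(-70 + 5) - (33 - 3)**2 = 1/(-65) - 1*30**2 = -1/65 - 1*900 = -1/65 - 900 = -58501/65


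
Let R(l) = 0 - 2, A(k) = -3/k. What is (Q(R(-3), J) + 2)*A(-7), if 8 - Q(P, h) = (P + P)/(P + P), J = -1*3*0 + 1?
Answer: 27/7 ≈ 3.8571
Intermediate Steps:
R(l) = -2
J = 1 (J = -3*0 + 1 = 0 + 1 = 1)
Q(P, h) = 7 (Q(P, h) = 8 - (P + P)/(P + P) = 8 - 2*P/(2*P) = 8 - 2*P*1/(2*P) = 8 - 1*1 = 8 - 1 = 7)
(Q(R(-3), J) + 2)*A(-7) = (7 + 2)*(-3/(-7)) = 9*(-3*(-⅐)) = 9*(3/7) = 27/7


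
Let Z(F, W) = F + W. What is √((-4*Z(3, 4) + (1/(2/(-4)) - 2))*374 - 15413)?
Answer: I*√27381 ≈ 165.47*I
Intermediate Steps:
√((-4*Z(3, 4) + (1/(2/(-4)) - 2))*374 - 15413) = √((-4*(3 + 4) + (1/(2/(-4)) - 2))*374 - 15413) = √((-4*7 + (1/(2*(-¼)) - 2))*374 - 15413) = √((-28 + (1/(-½) - 2))*374 - 15413) = √((-28 + (-2 - 2))*374 - 15413) = √((-28 - 4)*374 - 15413) = √(-32*374 - 15413) = √(-11968 - 15413) = √(-27381) = I*√27381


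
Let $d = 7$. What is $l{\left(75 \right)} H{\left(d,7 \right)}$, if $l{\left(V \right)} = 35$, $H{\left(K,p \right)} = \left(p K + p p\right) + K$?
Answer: $3675$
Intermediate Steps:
$H{\left(K,p \right)} = K + p^{2} + K p$ ($H{\left(K,p \right)} = \left(K p + p^{2}\right) + K = \left(p^{2} + K p\right) + K = K + p^{2} + K p$)
$l{\left(75 \right)} H{\left(d,7 \right)} = 35 \left(7 + 7^{2} + 7 \cdot 7\right) = 35 \left(7 + 49 + 49\right) = 35 \cdot 105 = 3675$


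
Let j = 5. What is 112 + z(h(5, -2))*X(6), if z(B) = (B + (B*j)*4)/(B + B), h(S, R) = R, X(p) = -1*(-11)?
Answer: 455/2 ≈ 227.50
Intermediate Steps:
X(p) = 11
z(B) = 21/2 (z(B) = (B + (B*5)*4)/(B + B) = (B + (5*B)*4)/((2*B)) = (B + 20*B)*(1/(2*B)) = (21*B)*(1/(2*B)) = 21/2)
112 + z(h(5, -2))*X(6) = 112 + (21/2)*11 = 112 + 231/2 = 455/2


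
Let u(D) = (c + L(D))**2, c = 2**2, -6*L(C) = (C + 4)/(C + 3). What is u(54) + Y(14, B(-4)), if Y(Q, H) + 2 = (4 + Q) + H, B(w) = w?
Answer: 779917/29241 ≈ 26.672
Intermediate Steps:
L(C) = -(4 + C)/(6*(3 + C)) (L(C) = -(C + 4)/(6*(C + 3)) = -(4 + C)/(6*(3 + C)))
c = 4
Y(Q, H) = 2 + H + Q (Y(Q, H) = -2 + ((4 + Q) + H) = -2 + (4 + H + Q) = 2 + H + Q)
u(D) = (4 + (-4 - D)/(6*(3 + D)))**2
u(54) + Y(14, B(-4)) = (68 + 23*54)**2/(36*(3 + 54)**2) + (2 - 4 + 14) = (1/36)*(68 + 1242)**2/57**2 + 12 = (1/36)*(1/3249)*1310**2 + 12 = (1/36)*(1/3249)*1716100 + 12 = 429025/29241 + 12 = 779917/29241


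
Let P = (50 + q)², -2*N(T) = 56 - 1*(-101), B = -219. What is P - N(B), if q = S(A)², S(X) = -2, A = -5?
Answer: 5989/2 ≈ 2994.5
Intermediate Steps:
q = 4 (q = (-2)² = 4)
N(T) = -157/2 (N(T) = -(56 - 1*(-101))/2 = -(56 + 101)/2 = -½*157 = -157/2)
P = 2916 (P = (50 + 4)² = 54² = 2916)
P - N(B) = 2916 - 1*(-157/2) = 2916 + 157/2 = 5989/2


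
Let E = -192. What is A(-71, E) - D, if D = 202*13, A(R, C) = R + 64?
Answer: -2633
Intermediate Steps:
A(R, C) = 64 + R
D = 2626
A(-71, E) - D = (64 - 71) - 1*2626 = -7 - 2626 = -2633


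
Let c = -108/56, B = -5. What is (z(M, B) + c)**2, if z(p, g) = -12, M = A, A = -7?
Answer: 38025/196 ≈ 194.01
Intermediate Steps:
M = -7
c = -27/14 (c = -108*1/56 = -27/14 ≈ -1.9286)
(z(M, B) + c)**2 = (-12 - 27/14)**2 = (-195/14)**2 = 38025/196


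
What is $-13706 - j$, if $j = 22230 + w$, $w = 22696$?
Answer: $-58632$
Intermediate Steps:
$j = 44926$ ($j = 22230 + 22696 = 44926$)
$-13706 - j = -13706 - 44926 = -58632$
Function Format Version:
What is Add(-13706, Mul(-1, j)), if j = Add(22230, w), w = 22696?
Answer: -58632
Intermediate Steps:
j = 44926 (j = Add(22230, 22696) = 44926)
Add(-13706, Mul(-1, j)) = Add(-13706, Mul(-1, 44926)) = Add(-13706, -44926) = -58632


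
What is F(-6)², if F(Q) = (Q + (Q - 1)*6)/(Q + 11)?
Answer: 2304/25 ≈ 92.160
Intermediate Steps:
F(Q) = (-6 + 7*Q)/(11 + Q) (F(Q) = (Q + (-1 + Q)*6)/(11 + Q) = (Q + (-6 + 6*Q))/(11 + Q) = (-6 + 7*Q)/(11 + Q))
F(-6)² = ((-6 + 7*(-6))/(11 - 6))² = ((-6 - 42)/5)² = ((⅕)*(-48))² = (-48/5)² = 2304/25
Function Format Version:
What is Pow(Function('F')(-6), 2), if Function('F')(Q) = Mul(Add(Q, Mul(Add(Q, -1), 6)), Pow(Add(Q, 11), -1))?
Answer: Rational(2304, 25) ≈ 92.160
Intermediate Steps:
Function('F')(Q) = Mul(Pow(Add(11, Q), -1), Add(-6, Mul(7, Q))) (Function('F')(Q) = Mul(Add(Q, Mul(Add(-1, Q), 6)), Pow(Add(11, Q), -1)) = Mul(Add(Q, Add(-6, Mul(6, Q))), Pow(Add(11, Q), -1)) = Mul(Add(-6, Mul(7, Q)), Pow(Add(11, Q), -1)) = Mul(Pow(Add(11, Q), -1), Add(-6, Mul(7, Q))))
Pow(Function('F')(-6), 2) = Pow(Mul(Pow(Add(11, -6), -1), Add(-6, Mul(7, -6))), 2) = Pow(Mul(Pow(5, -1), Add(-6, -42)), 2) = Pow(Mul(Rational(1, 5), -48), 2) = Pow(Rational(-48, 5), 2) = Rational(2304, 25)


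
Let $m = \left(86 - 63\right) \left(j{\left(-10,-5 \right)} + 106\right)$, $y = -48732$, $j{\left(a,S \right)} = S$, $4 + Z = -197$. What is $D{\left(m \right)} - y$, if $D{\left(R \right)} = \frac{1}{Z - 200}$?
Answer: $\frac{19541531}{401} \approx 48732.0$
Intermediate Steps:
$Z = -201$ ($Z = -4 - 197 = -201$)
$m = 2323$ ($m = \left(86 - 63\right) \left(-5 + 106\right) = 23 \cdot 101 = 2323$)
$D{\left(R \right)} = - \frac{1}{401}$ ($D{\left(R \right)} = \frac{1}{-201 - 200} = \frac{1}{-401} = - \frac{1}{401}$)
$D{\left(m \right)} - y = - \frac{1}{401} - -48732 = - \frac{1}{401} + 48732 = \frac{19541531}{401}$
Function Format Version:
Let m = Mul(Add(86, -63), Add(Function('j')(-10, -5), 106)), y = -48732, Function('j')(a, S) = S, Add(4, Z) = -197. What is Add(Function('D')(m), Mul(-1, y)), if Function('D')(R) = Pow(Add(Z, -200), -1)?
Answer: Rational(19541531, 401) ≈ 48732.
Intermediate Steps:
Z = -201 (Z = Add(-4, -197) = -201)
m = 2323 (m = Mul(Add(86, -63), Add(-5, 106)) = Mul(23, 101) = 2323)
Function('D')(R) = Rational(-1, 401) (Function('D')(R) = Pow(Add(-201, -200), -1) = Pow(-401, -1) = Rational(-1, 401))
Add(Function('D')(m), Mul(-1, y)) = Add(Rational(-1, 401), Mul(-1, -48732)) = Add(Rational(-1, 401), 48732) = Rational(19541531, 401)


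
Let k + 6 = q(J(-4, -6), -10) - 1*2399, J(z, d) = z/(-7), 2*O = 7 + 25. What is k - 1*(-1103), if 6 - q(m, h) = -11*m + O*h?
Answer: -7908/7 ≈ -1129.7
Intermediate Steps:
O = 16 (O = (7 + 25)/2 = (½)*32 = 16)
J(z, d) = -z/7 (J(z, d) = z*(-⅐) = -z/7)
q(m, h) = 6 - 16*h + 11*m (q(m, h) = 6 - (-11*m + 16*h) = 6 + (-16*h + 11*m) = 6 - 16*h + 11*m)
k = -15629/7 (k = -6 + ((6 - 16*(-10) + 11*(-⅐*(-4))) - 1*2399) = -6 + ((6 + 160 + 11*(4/7)) - 2399) = -6 + ((6 + 160 + 44/7) - 2399) = -6 + (1206/7 - 2399) = -6 - 15587/7 = -15629/7 ≈ -2232.7)
k - 1*(-1103) = -15629/7 - 1*(-1103) = -15629/7 + 1103 = -7908/7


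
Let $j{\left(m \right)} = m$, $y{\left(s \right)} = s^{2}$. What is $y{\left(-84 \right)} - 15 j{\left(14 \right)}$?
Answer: $6846$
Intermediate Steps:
$y{\left(-84 \right)} - 15 j{\left(14 \right)} = \left(-84\right)^{2} - 210 = 7056 - 210 = 6846$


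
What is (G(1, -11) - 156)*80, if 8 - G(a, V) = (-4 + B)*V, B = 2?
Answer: -13600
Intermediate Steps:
G(a, V) = 8 + 2*V (G(a, V) = 8 - (-4 + 2)*V = 8 - (-2)*V = 8 + 2*V)
(G(1, -11) - 156)*80 = ((8 + 2*(-11)) - 156)*80 = ((8 - 22) - 156)*80 = (-14 - 156)*80 = -170*80 = -13600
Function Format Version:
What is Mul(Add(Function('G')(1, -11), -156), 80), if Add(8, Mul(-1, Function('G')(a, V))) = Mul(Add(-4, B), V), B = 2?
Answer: -13600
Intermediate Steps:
Function('G')(a, V) = Add(8, Mul(2, V)) (Function('G')(a, V) = Add(8, Mul(-1, Mul(Add(-4, 2), V))) = Add(8, Mul(-1, Mul(-2, V))) = Add(8, Mul(2, V)))
Mul(Add(Function('G')(1, -11), -156), 80) = Mul(Add(Add(8, Mul(2, -11)), -156), 80) = Mul(Add(Add(8, -22), -156), 80) = Mul(Add(-14, -156), 80) = Mul(-170, 80) = -13600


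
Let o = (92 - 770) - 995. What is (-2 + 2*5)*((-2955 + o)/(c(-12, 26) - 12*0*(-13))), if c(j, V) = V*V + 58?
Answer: -18512/367 ≈ -50.441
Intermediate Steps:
c(j, V) = 58 + V² (c(j, V) = V² + 58 = 58 + V²)
o = -1673 (o = -678 - 995 = -1673)
(-2 + 2*5)*((-2955 + o)/(c(-12, 26) - 12*0*(-13))) = (-2 + 2*5)*((-2955 - 1673)/((58 + 26²) - 12*0*(-13))) = (-2 + 10)*(-4628/((58 + 676) + 0*(-13))) = 8*(-4628/(734 + 0)) = 8*(-4628/734) = 8*(-4628*1/734) = 8*(-2314/367) = -18512/367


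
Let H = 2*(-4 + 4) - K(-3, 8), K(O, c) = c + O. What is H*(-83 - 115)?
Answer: 990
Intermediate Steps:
K(O, c) = O + c
H = -5 (H = 2*(-4 + 4) - (-3 + 8) = 2*0 - 1*5 = 0 - 5 = -5)
H*(-83 - 115) = -5*(-83 - 115) = -5*(-198) = 990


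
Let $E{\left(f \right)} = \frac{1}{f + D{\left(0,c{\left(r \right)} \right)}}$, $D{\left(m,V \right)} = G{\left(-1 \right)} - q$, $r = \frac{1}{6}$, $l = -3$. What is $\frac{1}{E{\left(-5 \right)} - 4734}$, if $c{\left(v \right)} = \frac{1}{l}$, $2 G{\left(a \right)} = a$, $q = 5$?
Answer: $- \frac{21}{99416} \approx -0.00021123$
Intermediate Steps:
$r = \frac{1}{6} \approx 0.16667$
$G{\left(a \right)} = \frac{a}{2}$
$c{\left(v \right)} = - \frac{1}{3}$ ($c{\left(v \right)} = \frac{1}{-3} = - \frac{1}{3}$)
$D{\left(m,V \right)} = - \frac{11}{2}$ ($D{\left(m,V \right)} = \frac{1}{2} \left(-1\right) - 5 = - \frac{1}{2} - 5 = - \frac{11}{2}$)
$E{\left(f \right)} = \frac{1}{- \frac{11}{2} + f}$ ($E{\left(f \right)} = \frac{1}{f - \frac{11}{2}} = \frac{1}{- \frac{11}{2} + f}$)
$\frac{1}{E{\left(-5 \right)} - 4734} = \frac{1}{\frac{2}{-11 + 2 \left(-5\right)} - 4734} = \frac{1}{\frac{2}{-11 - 10} - 4734} = \frac{1}{\frac{2}{-21} - 4734} = \frac{1}{2 \left(- \frac{1}{21}\right) - 4734} = \frac{1}{- \frac{2}{21} - 4734} = \frac{1}{- \frac{99416}{21}} = - \frac{21}{99416}$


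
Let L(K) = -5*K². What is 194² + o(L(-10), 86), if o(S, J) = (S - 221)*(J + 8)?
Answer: -30138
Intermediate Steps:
o(S, J) = (-221 + S)*(8 + J)
194² + o(L(-10), 86) = 194² + (-1768 - 221*86 + 8*(-5*(-10)²) + 86*(-5*(-10)²)) = 37636 + (-1768 - 19006 + 8*(-5*100) + 86*(-5*100)) = 37636 + (-1768 - 19006 + 8*(-500) + 86*(-500)) = 37636 + (-1768 - 19006 - 4000 - 43000) = 37636 - 67774 = -30138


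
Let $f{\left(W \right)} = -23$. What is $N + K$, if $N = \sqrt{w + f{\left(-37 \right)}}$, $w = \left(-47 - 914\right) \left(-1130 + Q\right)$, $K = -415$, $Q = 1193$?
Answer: $-415 + i \sqrt{60566} \approx -415.0 + 246.1 i$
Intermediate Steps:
$w = -60543$ ($w = \left(-47 - 914\right) \left(-1130 + 1193\right) = \left(-961\right) 63 = -60543$)
$N = i \sqrt{60566}$ ($N = \sqrt{-60543 - 23} = \sqrt{-60566} = i \sqrt{60566} \approx 246.1 i$)
$N + K = i \sqrt{60566} - 415 = -415 + i \sqrt{60566}$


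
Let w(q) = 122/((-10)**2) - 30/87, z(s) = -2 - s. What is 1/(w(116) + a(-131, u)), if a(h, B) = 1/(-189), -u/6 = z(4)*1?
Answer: 274050/238391 ≈ 1.1496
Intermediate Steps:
u = 36 (u = -6*(-2 - 1*4) = -6*(-2 - 4) = -(-36) = -6*(-6) = 36)
w(q) = 1269/1450 (w(q) = 122/100 - 30*1/87 = 122*(1/100) - 10/29 = 61/50 - 10/29 = 1269/1450)
a(h, B) = -1/189
1/(w(116) + a(-131, u)) = 1/(1269/1450 - 1/189) = 1/(238391/274050) = 274050/238391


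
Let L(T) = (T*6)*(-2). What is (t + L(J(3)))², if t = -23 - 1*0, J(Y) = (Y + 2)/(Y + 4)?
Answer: 48841/49 ≈ 996.75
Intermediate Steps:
J(Y) = (2 + Y)/(4 + Y)
L(T) = -12*T (L(T) = (6*T)*(-2) = -12*T)
t = -23 (t = -23 + 0 = -23)
(t + L(J(3)))² = (-23 - 12*(2 + 3)/(4 + 3))² = (-23 - 12*5/7)² = (-23 - 60/7)² = (-221/7)² = 48841/49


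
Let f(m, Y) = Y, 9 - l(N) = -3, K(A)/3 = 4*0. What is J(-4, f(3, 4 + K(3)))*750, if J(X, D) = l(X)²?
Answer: 108000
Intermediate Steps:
K(A) = 0 (K(A) = 3*(4*0) = 3*0 = 0)
l(N) = 12 (l(N) = 9 - 1*(-3) = 9 + 3 = 12)
J(X, D) = 144 (J(X, D) = 12² = 144)
J(-4, f(3, 4 + K(3)))*750 = 144*750 = 108000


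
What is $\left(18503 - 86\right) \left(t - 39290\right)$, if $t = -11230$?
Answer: $-930426840$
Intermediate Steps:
$\left(18503 - 86\right) \left(t - 39290\right) = \left(18503 - 86\right) \left(-11230 - 39290\right) = 18417 \left(-50520\right) = -930426840$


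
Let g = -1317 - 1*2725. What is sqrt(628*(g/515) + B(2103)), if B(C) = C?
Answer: I*sqrt(749495465)/515 ≈ 53.159*I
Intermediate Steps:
g = -4042 (g = -1317 - 2725 = -4042)
sqrt(628*(g/515) + B(2103)) = sqrt(628*(-4042/515) + 2103) = sqrt(-2538376/515 + 2103) = sqrt(-1455331/515) = I*sqrt(749495465)/515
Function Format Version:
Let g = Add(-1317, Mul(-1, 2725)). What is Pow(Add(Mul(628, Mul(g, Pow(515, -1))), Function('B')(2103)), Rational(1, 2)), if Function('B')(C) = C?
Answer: Mul(Rational(1, 515), I, Pow(749495465, Rational(1, 2))) ≈ Mul(53.159, I)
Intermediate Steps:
g = -4042 (g = Add(-1317, -2725) = -4042)
Pow(Add(Mul(628, Mul(g, Pow(515, -1))), Function('B')(2103)), Rational(1, 2)) = Pow(Add(Mul(628, Mul(-4042, Pow(515, -1))), 2103), Rational(1, 2)) = Pow(Add(Mul(628, Mul(-4042, Rational(1, 515))), 2103), Rational(1, 2)) = Pow(Add(Mul(628, Rational(-4042, 515)), 2103), Rational(1, 2)) = Pow(Add(Rational(-2538376, 515), 2103), Rational(1, 2)) = Pow(Rational(-1455331, 515), Rational(1, 2)) = Mul(Rational(1, 515), I, Pow(749495465, Rational(1, 2)))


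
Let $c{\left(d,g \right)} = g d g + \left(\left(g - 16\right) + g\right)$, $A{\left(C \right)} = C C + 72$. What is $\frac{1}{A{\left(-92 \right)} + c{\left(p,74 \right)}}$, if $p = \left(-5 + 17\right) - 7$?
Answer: $\frac{1}{36048} \approx 2.7741 \cdot 10^{-5}$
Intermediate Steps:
$A{\left(C \right)} = 72 + C^{2}$ ($A{\left(C \right)} = C^{2} + 72 = 72 + C^{2}$)
$p = 5$ ($p = 12 - 7 = 5$)
$c{\left(d,g \right)} = -16 + 2 g + d g^{2}$ ($c{\left(d,g \right)} = d g g + \left(\left(-16 + g\right) + g\right) = d g^{2} + \left(-16 + 2 g\right) = -16 + 2 g + d g^{2}$)
$\frac{1}{A{\left(-92 \right)} + c{\left(p,74 \right)}} = \frac{1}{\left(72 + \left(-92\right)^{2}\right) + \left(-16 + 2 \cdot 74 + 5 \cdot 74^{2}\right)} = \frac{1}{\left(72 + 8464\right) + \left(-16 + 148 + 5 \cdot 5476\right)} = \frac{1}{8536 + \left(-16 + 148 + 27380\right)} = \frac{1}{8536 + 27512} = \frac{1}{36048}$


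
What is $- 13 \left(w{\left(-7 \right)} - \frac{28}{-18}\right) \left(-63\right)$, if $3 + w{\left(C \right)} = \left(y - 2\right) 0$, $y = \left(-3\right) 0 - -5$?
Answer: $-1183$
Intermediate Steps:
$y = 5$ ($y = 0 + 5 = 5$)
$w{\left(C \right)} = -3$ ($w{\left(C \right)} = -3 + \left(5 - 2\right) 0 = -3 + 3 \cdot 0 = -3 + 0 = -3$)
$- 13 \left(w{\left(-7 \right)} - \frac{28}{-18}\right) \left(-63\right) = - 13 \left(-3 - \frac{28}{-18}\right) \left(-63\right) = - 13 \left(-3 - - \frac{14}{9}\right) \left(-63\right) = - 13 \left(-3 + \frac{14}{9}\right) \left(-63\right) = \left(-13\right) \left(- \frac{13}{9}\right) \left(-63\right) = \frac{169}{9} \left(-63\right) = -1183$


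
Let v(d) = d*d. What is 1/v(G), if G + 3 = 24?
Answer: 1/441 ≈ 0.0022676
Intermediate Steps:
G = 21 (G = -3 + 24 = 21)
v(d) = d²
1/v(G) = 1/(21²) = 1/441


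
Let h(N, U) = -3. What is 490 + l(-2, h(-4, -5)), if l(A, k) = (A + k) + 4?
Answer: 489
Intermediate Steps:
l(A, k) = 4 + A + k
490 + l(-2, h(-4, -5)) = 490 + (4 - 2 - 3) = 490 - 1 = 489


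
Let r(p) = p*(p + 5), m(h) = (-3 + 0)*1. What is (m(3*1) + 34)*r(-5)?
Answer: 0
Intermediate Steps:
m(h) = -3 (m(h) = -3*1 = -3)
r(p) = p*(5 + p)
(m(3*1) + 34)*r(-5) = (-3 + 34)*(-5*(5 - 5)) = 31*(-5*0) = 31*0 = 0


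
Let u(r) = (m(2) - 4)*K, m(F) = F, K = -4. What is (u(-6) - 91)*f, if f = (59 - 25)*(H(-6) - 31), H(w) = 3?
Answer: 79016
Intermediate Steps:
f = -952 (f = (59 - 25)*(3 - 31) = 34*(-28) = -952)
u(r) = 8 (u(r) = (2 - 4)*(-4) = -2*(-4) = 8)
(u(-6) - 91)*f = (8 - 91)*(-952) = -83*(-952) = 79016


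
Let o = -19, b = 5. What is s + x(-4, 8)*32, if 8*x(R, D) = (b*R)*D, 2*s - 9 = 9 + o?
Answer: -1281/2 ≈ -640.50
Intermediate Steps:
s = -½ (s = 9/2 + (9 - 19)/2 = 9/2 + (½)*(-10) = 9/2 - 5 = -½ ≈ -0.50000)
x(R, D) = 5*D*R/8 (x(R, D) = ((5*R)*D)/8 = (5*D*R)/8 = 5*D*R/8)
s + x(-4, 8)*32 = -½ + ((5/8)*8*(-4))*32 = -½ - 20*32 = -½ - 640 = -1281/2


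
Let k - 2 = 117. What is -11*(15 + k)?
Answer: -1474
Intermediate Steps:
k = 119 (k = 2 + 117 = 119)
-11*(15 + k) = -11*(15 + 119) = -11*134 = -1474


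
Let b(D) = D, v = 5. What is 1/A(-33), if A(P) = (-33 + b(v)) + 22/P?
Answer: -3/86 ≈ -0.034884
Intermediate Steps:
A(P) = -28 + 22/P (A(P) = (-33 + 5) + 22/P = -28 + 22/P)
1/A(-33) = 1/(-28 + 22/(-33)) = 1/(-28 + 22*(-1/33)) = 1/(-28 - ⅔) = 1/(-86/3) = -3/86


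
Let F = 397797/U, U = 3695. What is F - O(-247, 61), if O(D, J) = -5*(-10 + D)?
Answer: -4350278/3695 ≈ -1177.3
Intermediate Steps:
O(D, J) = 50 - 5*D
F = 397797/3695 ≈ 107.66
F - O(-247, 61) = 397797/3695 - (50 - 5*(-247)) = 397797/3695 - (50 + 1235) = 397797/3695 - 1*1285 = 397797/3695 - 1285 = -4350278/3695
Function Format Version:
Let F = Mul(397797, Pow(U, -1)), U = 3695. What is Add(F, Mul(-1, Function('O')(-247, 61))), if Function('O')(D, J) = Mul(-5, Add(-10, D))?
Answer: Rational(-4350278, 3695) ≈ -1177.3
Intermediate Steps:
Function('O')(D, J) = Add(50, Mul(-5, D))
F = Rational(397797, 3695) (F = Mul(397797, Pow(3695, -1)) = Mul(397797, Rational(1, 3695)) = Rational(397797, 3695) ≈ 107.66)
Add(F, Mul(-1, Function('O')(-247, 61))) = Add(Rational(397797, 3695), Mul(-1, Add(50, Mul(-5, -247)))) = Add(Rational(397797, 3695), Mul(-1, Add(50, 1235))) = Add(Rational(397797, 3695), Mul(-1, 1285)) = Add(Rational(397797, 3695), -1285) = Rational(-4350278, 3695)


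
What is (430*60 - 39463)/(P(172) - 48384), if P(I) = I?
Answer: 13663/48212 ≈ 0.28339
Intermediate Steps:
(430*60 - 39463)/(P(172) - 48384) = (430*60 - 39463)/(172 - 48384) = (25800 - 39463)/(-48212) = -13663*(-1/48212) = 13663/48212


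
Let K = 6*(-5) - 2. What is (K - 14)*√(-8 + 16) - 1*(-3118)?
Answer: 3118 - 92*√2 ≈ 2987.9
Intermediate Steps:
K = -32 (K = -30 - 2 = -32)
(K - 14)*√(-8 + 16) - 1*(-3118) = (-32 - 14)*√(-8 + 16) - 1*(-3118) = -92*√2 + 3118 = 3118 - 92*√2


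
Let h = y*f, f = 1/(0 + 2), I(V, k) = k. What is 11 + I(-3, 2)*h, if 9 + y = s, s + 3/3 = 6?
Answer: 7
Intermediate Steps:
f = ½ (f = 1/2 = ½ ≈ 0.50000)
s = 5 (s = -1 + 6 = 5)
y = -4 (y = -9 + 5 = -4)
h = -2 (h = -4*½ = -2)
11 + I(-3, 2)*h = 11 + 2*(-2) = 11 - 4 = 7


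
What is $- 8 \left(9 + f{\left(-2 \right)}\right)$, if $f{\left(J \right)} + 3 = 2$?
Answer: $-64$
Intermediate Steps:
$f{\left(J \right)} = -1$ ($f{\left(J \right)} = -3 + 2 = -1$)
$- 8 \left(9 + f{\left(-2 \right)}\right) = - 8 \left(9 - 1\right) = \left(-8\right) 8 = -64$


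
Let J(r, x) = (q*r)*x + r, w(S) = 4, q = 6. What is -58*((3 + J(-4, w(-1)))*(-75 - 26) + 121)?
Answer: -575244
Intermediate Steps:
J(r, x) = r + 6*r*x (J(r, x) = (6*r)*x + r = 6*r*x + r = r + 6*r*x)
-58*((3 + J(-4, w(-1)))*(-75 - 26) + 121) = -58*((3 - 4*(1 + 6*4))*(-75 - 26) + 121) = -58*((3 - 4*(1 + 24))*(-101) + 121) = -58*((3 - 4*25)*(-101) + 121) = -58*((3 - 100)*(-101) + 121) = -58*(-97*(-101) + 121) = -58*(9797 + 121) = -58*9918 = -575244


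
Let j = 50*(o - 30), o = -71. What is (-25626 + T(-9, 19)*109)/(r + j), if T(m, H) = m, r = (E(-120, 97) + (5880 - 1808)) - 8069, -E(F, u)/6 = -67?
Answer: 3801/1235 ≈ 3.0777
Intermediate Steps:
E(F, u) = 402 (E(F, u) = -6*(-67) = 402)
r = -3595 (r = (402 + (5880 - 1808)) - 8069 = (402 + 4072) - 8069 = 4474 - 8069 = -3595)
j = -5050 (j = 50*(-71 - 30) = 50*(-101) = -5050)
(-25626 + T(-9, 19)*109)/(r + j) = (-25626 - 9*109)/(-3595 - 5050) = (-25626 - 981)/(-8645) = -26607*(-1/8645) = 3801/1235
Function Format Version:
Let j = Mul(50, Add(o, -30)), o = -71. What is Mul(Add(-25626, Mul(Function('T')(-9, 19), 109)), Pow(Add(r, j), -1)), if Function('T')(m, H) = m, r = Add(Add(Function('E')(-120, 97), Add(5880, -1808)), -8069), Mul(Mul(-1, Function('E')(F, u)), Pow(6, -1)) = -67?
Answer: Rational(3801, 1235) ≈ 3.0777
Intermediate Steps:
Function('E')(F, u) = 402 (Function('E')(F, u) = Mul(-6, -67) = 402)
r = -3595 (r = Add(Add(402, Add(5880, -1808)), -8069) = Add(Add(402, 4072), -8069) = Add(4474, -8069) = -3595)
j = -5050 (j = Mul(50, Add(-71, -30)) = Mul(50, -101) = -5050)
Mul(Add(-25626, Mul(Function('T')(-9, 19), 109)), Pow(Add(r, j), -1)) = Mul(Add(-25626, Mul(-9, 109)), Pow(Add(-3595, -5050), -1)) = Mul(Add(-25626, -981), Pow(-8645, -1)) = Mul(-26607, Rational(-1, 8645)) = Rational(3801, 1235)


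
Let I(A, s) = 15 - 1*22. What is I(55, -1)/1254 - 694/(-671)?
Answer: 78689/76494 ≈ 1.0287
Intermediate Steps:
I(A, s) = -7 (I(A, s) = 15 - 22 = -7)
I(55, -1)/1254 - 694/(-671) = -7/1254 - 694/(-671) = -7*1/1254 - 694*(-1/671) = -7/1254 + 694/671 = 78689/76494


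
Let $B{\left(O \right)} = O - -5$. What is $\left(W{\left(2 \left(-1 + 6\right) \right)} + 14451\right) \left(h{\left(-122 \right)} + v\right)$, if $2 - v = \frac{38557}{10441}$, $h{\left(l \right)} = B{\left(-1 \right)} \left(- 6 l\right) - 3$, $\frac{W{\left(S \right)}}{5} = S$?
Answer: $\frac{442603147250}{10441} \approx 4.2391 \cdot 10^{7}$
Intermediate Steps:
$W{\left(S \right)} = 5 S$
$B{\left(O \right)} = 5 + O$ ($B{\left(O \right)} = O + 5 = 5 + O$)
$h{\left(l \right)} = -3 - 24 l$ ($h{\left(l \right)} = \left(5 - 1\right) \left(- 6 l\right) - 3 = 4 \left(- 6 l\right) - 3 = - 24 l - 3 = -3 - 24 l$)
$v = - \frac{17675}{10441}$ ($v = 2 - \frac{38557}{10441} = - \frac{17675}{10441} \approx -1.6928$)
$\left(W{\left(2 \left(-1 + 6\right) \right)} + 14451\right) \left(h{\left(-122 \right)} + v\right) = \left(5 \cdot 2 \left(-1 + 6\right) + 14451\right) \left(\left(-3 - -2928\right) - \frac{17675}{10441}\right) = \left(5 \cdot 2 \cdot 5 + 14451\right) \left(\left(-3 + 2928\right) - \frac{17675}{10441}\right) = \left(5 \cdot 10 + 14451\right) \left(2925 - \frac{17675}{10441}\right) = \left(50 + 14451\right) \frac{30522250}{10441} = 14501 \cdot \frac{30522250}{10441} = \frac{442603147250}{10441}$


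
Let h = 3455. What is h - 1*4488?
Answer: -1033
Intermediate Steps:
h - 1*4488 = 3455 - 1*4488 = 3455 - 4488 = -1033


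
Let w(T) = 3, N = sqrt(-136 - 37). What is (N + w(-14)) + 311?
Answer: 314 + I*sqrt(173) ≈ 314.0 + 13.153*I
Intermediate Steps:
N = I*sqrt(173) (N = sqrt(-173) = I*sqrt(173) ≈ 13.153*I)
(N + w(-14)) + 311 = (I*sqrt(173) + 3) + 311 = (3 + I*sqrt(173)) + 311 = 314 + I*sqrt(173)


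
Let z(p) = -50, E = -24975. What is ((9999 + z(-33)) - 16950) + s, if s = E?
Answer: -31976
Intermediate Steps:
s = -24975
((9999 + z(-33)) - 16950) + s = ((9999 - 50) - 16950) - 24975 = (9949 - 16950) - 24975 = -7001 - 24975 = -31976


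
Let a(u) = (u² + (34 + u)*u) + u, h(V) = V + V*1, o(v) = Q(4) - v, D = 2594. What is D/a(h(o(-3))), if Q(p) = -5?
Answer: -1297/54 ≈ -24.019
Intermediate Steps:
o(v) = -5 - v
h(V) = 2*V (h(V) = V + V = 2*V)
a(u) = u + u² + u*(34 + u) (a(u) = (u² + u*(34 + u)) + u = u + u² + u*(34 + u))
D/a(h(o(-3))) = 2594/(((2*(-5 - 1*(-3)))*(35 + 2*(2*(-5 - 1*(-3)))))) = 2594/(((2*(-5 + 3))*(35 + 2*(2*(-5 + 3))))) = 2594/(((2*(-2))*(35 + 2*(2*(-2))))) = 2594/((-4*(35 + 2*(-4)))) = 2594/((-4*(35 - 8))) = 2594/((-4*27)) = 2594/(-108) = 2594*(-1/108) = -1297/54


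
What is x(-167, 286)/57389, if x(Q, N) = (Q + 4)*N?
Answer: -46618/57389 ≈ -0.81232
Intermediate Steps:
x(Q, N) = N*(4 + Q) (x(Q, N) = (4 + Q)*N = N*(4 + Q))
x(-167, 286)/57389 = (286*(4 - 167))/57389 = (286*(-163))*(1/57389) = -46618*1/57389 = -46618/57389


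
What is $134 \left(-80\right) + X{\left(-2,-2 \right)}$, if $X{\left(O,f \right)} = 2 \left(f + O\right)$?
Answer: $-10728$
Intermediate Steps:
$X{\left(O,f \right)} = 2 O + 2 f$ ($X{\left(O,f \right)} = 2 \left(O + f\right) = 2 O + 2 f$)
$134 \left(-80\right) + X{\left(-2,-2 \right)} = 134 \left(-80\right) + \left(2 \left(-2\right) + 2 \left(-2\right)\right) = -10720 - 8 = -10728$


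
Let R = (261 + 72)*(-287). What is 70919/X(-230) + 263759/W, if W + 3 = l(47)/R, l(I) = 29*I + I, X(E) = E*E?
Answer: -444489166361021/5080568900 ≈ -87488.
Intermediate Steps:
X(E) = E²
R = -95571 (R = 333*(-287) = -95571)
l(I) = 30*I
W = -96041/31857 (W = -3 + (30*47)/(-95571) = -3 + 1410*(-1/95571) = -3 - 470/31857 = -96041/31857 ≈ -3.0148)
70919/X(-230) + 263759/W = 70919/((-230)²) + 263759/(-96041/31857) = 70919/52900 + 263759*(-31857/96041) = 70919*(1/52900) - 8402570463/96041 = 70919/52900 - 8402570463/96041 = -444489166361021/5080568900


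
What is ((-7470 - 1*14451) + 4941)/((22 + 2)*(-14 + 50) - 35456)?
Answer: 4245/8648 ≈ 0.49086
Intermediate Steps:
((-7470 - 1*14451) + 4941)/((22 + 2)*(-14 + 50) - 35456) = ((-7470 - 14451) + 4941)/(24*36 - 35456) = (-21921 + 4941)/(864 - 35456) = -16980/(-34592) = -16980*(-1/34592) = 4245/8648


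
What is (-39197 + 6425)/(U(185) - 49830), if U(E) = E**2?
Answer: 32772/15605 ≈ 2.1001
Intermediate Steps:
(-39197 + 6425)/(U(185) - 49830) = (-39197 + 6425)/(185**2 - 49830) = -32772/(34225 - 49830) = -32772/(-15605) = -32772*(-1/15605) = 32772/15605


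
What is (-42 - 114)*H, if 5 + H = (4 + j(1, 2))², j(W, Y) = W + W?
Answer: -4836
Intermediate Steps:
j(W, Y) = 2*W
H = 31 (H = -5 + (4 + 2*1)² = -5 + (4 + 2)² = -5 + 6² = -5 + 36 = 31)
(-42 - 114)*H = (-42 - 114)*31 = -156*31 = -4836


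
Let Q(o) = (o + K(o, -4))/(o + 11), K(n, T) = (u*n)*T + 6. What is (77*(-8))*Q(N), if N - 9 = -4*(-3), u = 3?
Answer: 17325/4 ≈ 4331.3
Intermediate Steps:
K(n, T) = 6 + 3*T*n (K(n, T) = (3*n)*T + 6 = 3*T*n + 6 = 6 + 3*T*n)
N = 21 (N = 9 - 4*(-3) = 9 + 12 = 21)
Q(o) = (6 - 11*o)/(11 + o) (Q(o) = (o + (6 + 3*(-4)*o))/(o + 11) = (o + (6 - 12*o))/(11 + o) = (6 - 11*o)/(11 + o))
(77*(-8))*Q(N) = (77*(-8))*((6 - 11*21)/(11 + 21)) = -616*(6 - 231)/32 = -77*(-225)/4 = -616*(-225/32) = 17325/4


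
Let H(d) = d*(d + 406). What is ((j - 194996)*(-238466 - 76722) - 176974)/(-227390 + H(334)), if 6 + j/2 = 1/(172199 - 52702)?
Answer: 3672382074345517/1181227845 ≈ 3.1090e+6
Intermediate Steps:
j = -1433962/119497 (j = -12 + 2/(172199 - 52702) = -12 + 2/119497 = -1433962/119497 ≈ -12.000)
H(d) = d*(406 + d)
((j - 194996)*(-238466 - 76722) - 176974)/(-227390 + H(334)) = ((-1433962/119497 - 194996)*(-238466 - 76722) - 176974)/(-227390 + 334*(406 + 334)) = (-23302870974/119497*(-315188) - 176974)/(-227390 + 334*740) = (7344785296553112/119497 - 176974)/(-227390 + 247160) = (7344764148691034/119497)/19770 = (7344764148691034/119497)*(1/19770) = 3672382074345517/1181227845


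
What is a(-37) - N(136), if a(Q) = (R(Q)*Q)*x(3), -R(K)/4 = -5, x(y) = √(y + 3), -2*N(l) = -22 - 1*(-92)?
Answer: 35 - 740*√6 ≈ -1777.6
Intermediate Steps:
N(l) = -35 (N(l) = -(-22 - 1*(-92))/2 = -(-22 + 92)/2 = -½*70 = -35)
x(y) = √(3 + y)
R(K) = 20 (R(K) = -4*(-5) = 20)
a(Q) = 20*Q*√6 (a(Q) = (20*Q)*√(3 + 3) = (20*Q)*√6 = 20*Q*√6)
a(-37) - N(136) = 20*(-37)*√6 - 1*(-35) = -740*√6 + 35 = 35 - 740*√6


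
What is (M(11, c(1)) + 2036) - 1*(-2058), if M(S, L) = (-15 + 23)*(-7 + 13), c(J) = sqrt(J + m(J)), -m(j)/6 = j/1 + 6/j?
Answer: 4142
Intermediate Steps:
m(j) = -36/j - 6*j (m(j) = -6*(j/1 + 6/j) = -6*(j*1 + 6/j) = -6*(j + 6/j) = -36/j - 6*j)
c(J) = sqrt(-36/J - 5*J) (c(J) = sqrt(J + (-36/J - 6*J)) = sqrt(-36/J - 5*J))
M(S, L) = 48 (M(S, L) = 8*6 = 48)
(M(11, c(1)) + 2036) - 1*(-2058) = (48 + 2036) - 1*(-2058) = 2084 + 2058 = 4142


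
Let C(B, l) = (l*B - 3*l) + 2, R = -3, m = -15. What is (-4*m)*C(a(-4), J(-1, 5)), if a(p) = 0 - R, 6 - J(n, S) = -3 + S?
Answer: 120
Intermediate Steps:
J(n, S) = 9 - S (J(n, S) = 6 - (-3 + S) = 6 + (3 - S) = 9 - S)
a(p) = 3 (a(p) = 0 - 1*(-3) = 0 + 3 = 3)
C(B, l) = 2 - 3*l + B*l (C(B, l) = (B*l - 3*l) + 2 = (-3*l + B*l) + 2 = 2 - 3*l + B*l)
(-4*m)*C(a(-4), J(-1, 5)) = (-4*(-15))*(2 - 3*(9 - 1*5) + 3*(9 - 1*5)) = 60*(2 - 3*(9 - 5) + 3*(9 - 5)) = 60*(2 - 3*4 + 3*4) = 60*(2 - 12 + 12) = 60*2 = 120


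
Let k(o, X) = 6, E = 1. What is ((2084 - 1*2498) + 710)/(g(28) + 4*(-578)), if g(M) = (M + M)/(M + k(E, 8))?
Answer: -1258/9819 ≈ -0.12812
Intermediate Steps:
g(M) = 2*M/(6 + M) (g(M) = (M + M)/(M + 6) = (2*M)/(6 + M) = 2*M/(6 + M))
((2084 - 1*2498) + 710)/(g(28) + 4*(-578)) = ((2084 - 1*2498) + 710)/(2*28/(6 + 28) + 4*(-578)) = ((2084 - 2498) + 710)/(2*28/34 - 2312) = (-414 + 710)/(2*28*(1/34) - 2312) = 296/(28/17 - 2312) = 296/(-39276/17) = 296*(-17/39276) = -1258/9819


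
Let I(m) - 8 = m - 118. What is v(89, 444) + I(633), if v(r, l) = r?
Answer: 612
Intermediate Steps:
I(m) = -110 + m (I(m) = 8 + (m - 118) = 8 + (-118 + m) = -110 + m)
v(89, 444) + I(633) = 89 + (-110 + 633) = 89 + 523 = 612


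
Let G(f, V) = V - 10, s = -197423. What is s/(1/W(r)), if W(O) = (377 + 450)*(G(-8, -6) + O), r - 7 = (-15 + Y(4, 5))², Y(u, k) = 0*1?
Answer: -35266065336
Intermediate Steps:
Y(u, k) = 0
G(f, V) = -10 + V
r = 232 (r = 7 + (-15 + 0)² = 7 + (-15)² = 7 + 225 = 232)
W(O) = -13232 + 827*O (W(O) = (377 + 450)*((-10 - 6) + O) = 827*(-16 + O) = -13232 + 827*O)
s/(1/W(r)) = -197423/(1/(-13232 + 827*232)) = -197423/(1/(-13232 + 191864)) = -197423/(1/178632) = -197423/1/178632 = -197423*178632 = -35266065336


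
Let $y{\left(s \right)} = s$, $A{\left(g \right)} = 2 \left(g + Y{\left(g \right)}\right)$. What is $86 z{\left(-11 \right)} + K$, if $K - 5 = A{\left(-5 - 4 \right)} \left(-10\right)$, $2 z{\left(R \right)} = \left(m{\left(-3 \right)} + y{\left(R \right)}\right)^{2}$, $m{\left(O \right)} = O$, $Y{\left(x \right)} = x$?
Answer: $8793$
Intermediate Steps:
$A{\left(g \right)} = 4 g$ ($A{\left(g \right)} = 2 \left(g + g\right) = 2 \cdot 2 g = 4 g$)
$z{\left(R \right)} = \frac{\left(-3 + R\right)^{2}}{2}$
$K = 365$ ($K = 5 + 4 \left(-5 - 4\right) \left(-10\right) = 5 + 4 \left(-9\right) \left(-10\right) = 5 - -360 = 5 + 360 = 365$)
$86 z{\left(-11 \right)} + K = 86 \frac{\left(-3 - 11\right)^{2}}{2} + 365 = 86 \frac{\left(-14\right)^{2}}{2} + 365 = 86 \cdot \frac{1}{2} \cdot 196 + 365 = 86 \cdot 98 + 365 = 8428 + 365 = 8793$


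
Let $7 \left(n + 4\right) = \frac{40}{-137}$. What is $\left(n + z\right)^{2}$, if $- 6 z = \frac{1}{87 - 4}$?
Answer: $\frac{3729560476849}{228084566724} \approx 16.352$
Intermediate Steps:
$n = - \frac{3876}{959}$ ($n = -4 + \frac{40 \frac{1}{-137}}{7} = -4 + \frac{40 \left(- \frac{1}{137}\right)}{7} = -4 + \frac{1}{7} \left(- \frac{40}{137}\right) = -4 - \frac{40}{959} = - \frac{3876}{959} \approx -4.0417$)
$z = - \frac{1}{498}$ ($z = - \frac{1}{6 \left(87 - 4\right)} = - \frac{1}{6 \cdot 83} = \left(- \frac{1}{6}\right) \frac{1}{83} = - \frac{1}{498} \approx -0.002008$)
$\left(n + z\right)^{2} = \left(- \frac{3876}{959} - \frac{1}{498}\right)^{2} = \left(- \frac{1931207}{477582}\right)^{2} = \frac{3729560476849}{228084566724}$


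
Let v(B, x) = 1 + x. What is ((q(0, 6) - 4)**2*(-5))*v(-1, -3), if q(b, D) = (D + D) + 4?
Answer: 1440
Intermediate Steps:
q(b, D) = 4 + 2*D (q(b, D) = 2*D + 4 = 4 + 2*D)
((q(0, 6) - 4)**2*(-5))*v(-1, -3) = (((4 + 2*6) - 4)**2*(-5))*(1 - 3) = (((4 + 12) - 4)**2*(-5))*(-2) = ((16 - 4)**2*(-5))*(-2) = (12**2*(-5))*(-2) = (144*(-5))*(-2) = -720*(-2) = 1440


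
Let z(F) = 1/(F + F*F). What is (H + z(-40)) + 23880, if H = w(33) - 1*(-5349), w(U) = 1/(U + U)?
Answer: 501569911/17160 ≈ 29229.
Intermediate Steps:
w(U) = 1/(2*U)
H = 353035/66 (H = (½)/33 - 1*(-5349) = (½)*(1/33) + 5349 = 1/66 + 5349 = 353035/66 ≈ 5349.0)
z(F) = 1/(F + F²)
(H + z(-40)) + 23880 = (353035/66 + 1/((-40)*(1 - 40))) + 23880 = (353035/66 - 1/40/(-39)) + 23880 = (353035/66 - 1/40*(-1/39)) + 23880 = (353035/66 + 1/1560) + 23880 = 91789111/17160 + 23880 = 501569911/17160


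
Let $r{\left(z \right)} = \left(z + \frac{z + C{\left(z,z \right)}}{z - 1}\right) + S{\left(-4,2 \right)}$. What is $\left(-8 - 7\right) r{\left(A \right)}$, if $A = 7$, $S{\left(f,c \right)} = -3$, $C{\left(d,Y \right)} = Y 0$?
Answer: $- \frac{155}{2} \approx -77.5$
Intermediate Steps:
$C{\left(d,Y \right)} = 0$
$r{\left(z \right)} = -3 + z + \frac{z}{-1 + z}$ ($r{\left(z \right)} = \left(z + \frac{z + 0}{z - 1}\right) - 3 = \left(z + \frac{z}{-1 + z}\right) - 3 = -3 + z + \frac{z}{-1 + z}$)
$\left(-8 - 7\right) r{\left(A \right)} = \left(-8 - 7\right) \frac{3 + 7^{2} - 21}{-1 + 7} = - 15 \frac{3 + 49 - 21}{6} = - 15 \cdot \frac{1}{6} \cdot 31 = \left(-15\right) \frac{31}{6} = - \frac{155}{2}$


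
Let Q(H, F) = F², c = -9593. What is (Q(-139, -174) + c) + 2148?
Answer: 22831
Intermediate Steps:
(Q(-139, -174) + c) + 2148 = ((-174)² - 9593) + 2148 = (30276 - 9593) + 2148 = 20683 + 2148 = 22831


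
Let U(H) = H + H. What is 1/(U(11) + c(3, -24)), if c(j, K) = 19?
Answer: 1/41 ≈ 0.024390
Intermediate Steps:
U(H) = 2*H
1/(U(11) + c(3, -24)) = 1/(2*11 + 19) = 1/(22 + 19) = 1/41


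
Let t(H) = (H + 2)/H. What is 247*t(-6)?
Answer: 494/3 ≈ 164.67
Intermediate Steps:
t(H) = (2 + H)/H
247*t(-6) = 247*((2 - 6)/(-6)) = 247*(-1/6*(-4)) = 247*(2/3) = 494/3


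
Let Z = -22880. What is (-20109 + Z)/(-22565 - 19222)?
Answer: 42989/41787 ≈ 1.0288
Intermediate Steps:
(-20109 + Z)/(-22565 - 19222) = (-20109 - 22880)/(-22565 - 19222) = -42989/(-41787) = -42989*(-1/41787) = 42989/41787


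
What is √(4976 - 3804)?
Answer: 2*√293 ≈ 34.234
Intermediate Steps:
√(4976 - 3804) = √1172 = 2*√293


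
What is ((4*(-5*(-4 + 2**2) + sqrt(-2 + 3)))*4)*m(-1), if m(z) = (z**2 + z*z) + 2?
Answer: 64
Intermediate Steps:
m(z) = 2 + 2*z**2 (m(z) = (z**2 + z**2) + 2 = 2*z**2 + 2 = 2 + 2*z**2)
((4*(-5*(-4 + 2**2) + sqrt(-2 + 3)))*4)*m(-1) = ((4*(-5*(-4 + 2**2) + sqrt(-2 + 3)))*4)*(2 + 2*(-1)**2) = ((4*(-5*(-4 + 4) + sqrt(1)))*4)*(2 + 2*1) = ((4*(-5*0 + 1))*4)*(2 + 2) = ((4*(0 + 1))*4)*4 = ((4*1)*4)*4 = (4*4)*4 = 16*4 = 64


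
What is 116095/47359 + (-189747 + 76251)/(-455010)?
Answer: 9699907169/3591469765 ≈ 2.7008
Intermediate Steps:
116095/47359 + (-189747 + 76251)/(-455010) = 116095*(1/47359) - 113496*(-1/455010) = 116095/47359 + 18916/75835 = 9699907169/3591469765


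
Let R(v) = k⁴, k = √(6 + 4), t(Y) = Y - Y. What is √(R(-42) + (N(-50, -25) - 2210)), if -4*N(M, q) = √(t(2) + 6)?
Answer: √(-8440 - √6)/2 ≈ 45.941*I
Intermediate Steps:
t(Y) = 0
k = √10 ≈ 3.1623
N(M, q) = -√6/4 (N(M, q) = -√(0 + 6)/4 = -√6/4)
R(v) = 100 (R(v) = (√10)⁴ = 100)
√(R(-42) + (N(-50, -25) - 2210)) = √(100 + (-√6/4 - 2210)) = √(100 + (-2210 - √6/4)) = √(-2110 - √6/4)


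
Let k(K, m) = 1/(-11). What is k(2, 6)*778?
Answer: -778/11 ≈ -70.727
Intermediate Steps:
k(K, m) = -1/11
k(2, 6)*778 = -1/11*778 = -778/11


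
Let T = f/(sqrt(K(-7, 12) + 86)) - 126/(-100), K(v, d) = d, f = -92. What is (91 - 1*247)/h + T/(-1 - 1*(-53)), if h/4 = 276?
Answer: -7001/59800 - 23*sqrt(2)/182 ≈ -0.29579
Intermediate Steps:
h = 1104 (h = 4*276 = 1104)
T = 63/50 - 46*sqrt(2)/7 (T = -92/sqrt(12 + 86) - 126/(-100) = -92*sqrt(2)/14 - 126*(-1/100) = -92*sqrt(2)/14 + 63/50 = -46*sqrt(2)/7 + 63/50 = 63/50 - 46*sqrt(2)/7 ≈ -8.0334)
(91 - 1*247)/h + T/(-1 - 1*(-53)) = (91 - 1*247)/1104 + (63/50 - 46*sqrt(2)/7)/(-1 - 1*(-53)) = (91 - 247)*(1/1104) + (63/50 - 46*sqrt(2)/7)/(-1 + 53) = -156*1/1104 + (63/50 - 46*sqrt(2)/7)/52 = -13/92 + (63/50 - 46*sqrt(2)/7)*(1/52) = -13/92 + (63/2600 - 23*sqrt(2)/182) = -7001/59800 - 23*sqrt(2)/182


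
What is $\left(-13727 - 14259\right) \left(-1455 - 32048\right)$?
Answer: $937614958$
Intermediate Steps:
$\left(-13727 - 14259\right) \left(-1455 - 32048\right) = \left(-27986\right) \left(-33503\right) = 937614958$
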